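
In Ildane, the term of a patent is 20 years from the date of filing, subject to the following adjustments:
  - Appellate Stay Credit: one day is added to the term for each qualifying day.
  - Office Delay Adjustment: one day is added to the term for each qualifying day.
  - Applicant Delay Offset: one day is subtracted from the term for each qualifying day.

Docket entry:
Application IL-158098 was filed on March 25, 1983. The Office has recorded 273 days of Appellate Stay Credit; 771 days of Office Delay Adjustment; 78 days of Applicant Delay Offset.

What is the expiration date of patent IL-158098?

Base term: filing date + 20 years → 25 March 2003.
Appellate Stay Credit: +273 days → 23 December 2003.
Office Delay Adjustment: +771 days → 1 February 2006.
Applicant Delay Offset: −78 days → 15 November 2005.

2005-11-15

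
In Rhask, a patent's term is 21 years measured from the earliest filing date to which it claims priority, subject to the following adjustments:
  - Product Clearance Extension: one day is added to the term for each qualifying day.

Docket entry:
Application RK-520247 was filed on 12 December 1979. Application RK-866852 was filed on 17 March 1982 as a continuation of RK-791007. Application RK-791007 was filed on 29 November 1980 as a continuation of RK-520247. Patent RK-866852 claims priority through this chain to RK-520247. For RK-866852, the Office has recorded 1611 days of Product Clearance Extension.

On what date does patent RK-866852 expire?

2005-05-11

Earliest priority filing: 12 December 1979.
Base term: 12 December 1979 + 21 years → 12 December 2000.
Product Clearance Extension: +1611 days → 11 May 2005.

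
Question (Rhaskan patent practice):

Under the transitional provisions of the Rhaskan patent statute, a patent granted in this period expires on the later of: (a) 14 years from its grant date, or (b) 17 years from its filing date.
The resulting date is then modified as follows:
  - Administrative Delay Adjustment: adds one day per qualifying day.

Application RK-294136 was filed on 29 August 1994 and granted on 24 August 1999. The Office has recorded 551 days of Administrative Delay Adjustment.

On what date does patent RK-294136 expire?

(a) grant + 14 years → 24 August 2013.
(b) filing + 17 years → 29 August 2011.
Later of the two: 24 August 2013.
Administrative Delay Adjustment: +551 days → 26 February 2015.

February 26, 2015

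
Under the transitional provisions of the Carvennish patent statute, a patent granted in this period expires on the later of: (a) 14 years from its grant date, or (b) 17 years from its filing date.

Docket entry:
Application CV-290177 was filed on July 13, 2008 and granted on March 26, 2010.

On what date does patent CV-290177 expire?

(a) grant + 14 years → 26 March 2024.
(b) filing + 17 years → 13 July 2025.
Later of the two: 13 July 2025.

July 13, 2025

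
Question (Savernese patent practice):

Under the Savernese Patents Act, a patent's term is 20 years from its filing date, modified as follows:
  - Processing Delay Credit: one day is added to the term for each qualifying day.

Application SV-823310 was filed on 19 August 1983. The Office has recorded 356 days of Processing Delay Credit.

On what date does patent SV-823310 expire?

Base term: filing date + 20 years → 19 August 2003.
Processing Delay Credit: +356 days → 9 August 2004.

August 9, 2004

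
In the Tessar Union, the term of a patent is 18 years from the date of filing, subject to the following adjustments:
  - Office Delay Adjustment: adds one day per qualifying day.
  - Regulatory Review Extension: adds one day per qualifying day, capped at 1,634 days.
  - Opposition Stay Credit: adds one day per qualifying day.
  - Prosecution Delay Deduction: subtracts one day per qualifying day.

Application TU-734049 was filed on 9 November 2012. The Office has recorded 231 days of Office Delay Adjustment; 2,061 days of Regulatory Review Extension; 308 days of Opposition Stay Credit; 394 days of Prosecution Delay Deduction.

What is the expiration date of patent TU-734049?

2035-09-23

Base term: filing date + 18 years → 9 November 2030.
Office Delay Adjustment: +231 days → 28 June 2031.
Regulatory Review Extension: 2061 days claimed exceeds the 1634-day cap, so +1634 days → 18 December 2035.
Opposition Stay Credit: +308 days → 21 October 2036.
Prosecution Delay Deduction: −394 days → 23 September 2035.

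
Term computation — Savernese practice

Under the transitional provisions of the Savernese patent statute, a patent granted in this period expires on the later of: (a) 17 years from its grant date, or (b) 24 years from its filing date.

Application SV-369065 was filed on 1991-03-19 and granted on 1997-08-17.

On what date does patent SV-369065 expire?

March 19, 2015

(a) grant + 17 years → 17 August 2014.
(b) filing + 24 years → 19 March 2015.
Later of the two: 19 March 2015.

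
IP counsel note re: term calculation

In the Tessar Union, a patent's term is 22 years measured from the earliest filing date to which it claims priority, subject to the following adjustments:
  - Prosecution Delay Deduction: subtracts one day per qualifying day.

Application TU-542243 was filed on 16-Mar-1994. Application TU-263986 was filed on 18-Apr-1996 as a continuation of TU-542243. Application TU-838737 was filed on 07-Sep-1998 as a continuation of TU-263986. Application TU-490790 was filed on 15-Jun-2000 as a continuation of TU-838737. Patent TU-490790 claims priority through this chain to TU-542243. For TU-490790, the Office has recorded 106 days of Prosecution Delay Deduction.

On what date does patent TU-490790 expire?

2015-12-01

Earliest priority filing: 16 March 1994.
Base term: 16 March 1994 + 22 years → 16 March 2016.
Prosecution Delay Deduction: −106 days → 1 December 2015.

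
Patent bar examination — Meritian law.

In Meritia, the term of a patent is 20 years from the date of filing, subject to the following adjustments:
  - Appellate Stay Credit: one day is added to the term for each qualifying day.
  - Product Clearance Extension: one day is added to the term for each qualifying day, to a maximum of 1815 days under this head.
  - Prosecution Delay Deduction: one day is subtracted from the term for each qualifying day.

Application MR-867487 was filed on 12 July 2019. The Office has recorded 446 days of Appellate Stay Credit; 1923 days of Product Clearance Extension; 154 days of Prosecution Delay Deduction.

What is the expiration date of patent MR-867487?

Base term: filing date + 20 years → 12 July 2039.
Appellate Stay Credit: +446 days → 30 September 2040.
Product Clearance Extension: 1923 days claimed exceeds the 1815-day cap, so +1815 days → 19 September 2045.
Prosecution Delay Deduction: −154 days → 18 April 2045.

April 18, 2045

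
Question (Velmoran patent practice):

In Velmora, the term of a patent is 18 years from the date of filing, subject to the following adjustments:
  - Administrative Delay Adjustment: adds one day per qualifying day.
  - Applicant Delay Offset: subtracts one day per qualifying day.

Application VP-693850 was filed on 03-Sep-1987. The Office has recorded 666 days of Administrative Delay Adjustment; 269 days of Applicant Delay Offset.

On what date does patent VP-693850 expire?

Base term: filing date + 18 years → 3 September 2005.
Administrative Delay Adjustment: +666 days → 1 July 2007.
Applicant Delay Offset: −269 days → 5 October 2006.

October 5, 2006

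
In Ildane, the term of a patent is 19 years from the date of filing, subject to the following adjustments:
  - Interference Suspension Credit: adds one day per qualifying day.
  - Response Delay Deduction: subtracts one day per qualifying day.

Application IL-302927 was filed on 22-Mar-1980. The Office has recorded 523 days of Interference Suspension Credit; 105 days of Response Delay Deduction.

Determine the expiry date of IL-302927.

2000-05-13

Base term: filing date + 19 years → 22 March 1999.
Interference Suspension Credit: +523 days → 26 August 2000.
Response Delay Deduction: −105 days → 13 May 2000.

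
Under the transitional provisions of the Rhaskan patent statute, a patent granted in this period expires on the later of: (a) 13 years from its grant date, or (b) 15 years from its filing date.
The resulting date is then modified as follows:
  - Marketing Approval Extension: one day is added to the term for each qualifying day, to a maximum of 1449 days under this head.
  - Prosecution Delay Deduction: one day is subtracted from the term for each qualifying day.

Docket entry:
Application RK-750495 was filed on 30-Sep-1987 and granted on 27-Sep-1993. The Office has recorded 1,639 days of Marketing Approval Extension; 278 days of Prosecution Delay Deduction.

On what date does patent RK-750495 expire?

2009-12-11

(a) grant + 13 years → 27 September 2006.
(b) filing + 15 years → 30 September 2002.
Later of the two: 27 September 2006.
Marketing Approval Extension: 1639 days claimed exceeds the 1449-day cap, so +1449 days → 15 September 2010.
Prosecution Delay Deduction: −278 days → 11 December 2009.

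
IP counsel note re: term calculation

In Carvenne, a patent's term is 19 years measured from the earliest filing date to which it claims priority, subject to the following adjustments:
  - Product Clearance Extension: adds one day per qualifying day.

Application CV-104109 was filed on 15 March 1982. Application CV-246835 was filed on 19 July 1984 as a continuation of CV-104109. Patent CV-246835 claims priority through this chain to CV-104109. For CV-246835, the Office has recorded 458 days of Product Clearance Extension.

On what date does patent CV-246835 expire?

Earliest priority filing: 15 March 1982.
Base term: 15 March 1982 + 19 years → 15 March 2001.
Product Clearance Extension: +458 days → 16 June 2002.

2002-06-16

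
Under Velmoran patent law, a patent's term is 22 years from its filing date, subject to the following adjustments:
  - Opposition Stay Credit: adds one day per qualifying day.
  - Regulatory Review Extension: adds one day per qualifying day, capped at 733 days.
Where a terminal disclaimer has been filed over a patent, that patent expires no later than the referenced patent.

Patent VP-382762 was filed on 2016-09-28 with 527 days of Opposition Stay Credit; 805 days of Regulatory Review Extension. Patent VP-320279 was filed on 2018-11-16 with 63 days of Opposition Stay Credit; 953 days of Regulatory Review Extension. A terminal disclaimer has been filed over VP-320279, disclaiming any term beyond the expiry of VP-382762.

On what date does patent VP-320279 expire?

2042-03-11

Natural term of VP-320279:
  Base: filing + 22 years → 16 November 2040.
  Opposition Stay Credit: +63 days → 18 January 2041.
  Regulatory Review Extension: 953 days claimed exceeds the 733-day cap, so +733 days → 21 January 2043.
Expiry of referenced patent VP-382762:
  Base: filing + 22 years → 28 September 2038.
  Opposition Stay Credit: +527 days → 8 March 2040.
  Regulatory Review Extension: 805 days claimed exceeds the 733-day cap, so +733 days → 11 March 2042.
Terminal disclaimer: VP-320279 expires on the earlier of 21 January 2043 and 11 March 2042.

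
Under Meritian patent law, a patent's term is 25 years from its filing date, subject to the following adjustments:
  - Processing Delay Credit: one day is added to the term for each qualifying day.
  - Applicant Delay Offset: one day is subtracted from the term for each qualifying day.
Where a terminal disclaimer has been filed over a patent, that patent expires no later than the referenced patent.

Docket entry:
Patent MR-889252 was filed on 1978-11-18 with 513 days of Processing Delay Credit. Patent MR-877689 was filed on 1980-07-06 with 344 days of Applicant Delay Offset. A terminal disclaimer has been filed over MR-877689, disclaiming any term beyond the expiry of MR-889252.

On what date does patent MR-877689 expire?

Natural term of MR-877689:
  Base: filing + 25 years → 6 July 2005.
  Applicant Delay Offset: −344 days → 27 July 2004.
Expiry of referenced patent MR-889252:
  Base: filing + 25 years → 18 November 2003.
  Processing Delay Credit: +513 days → 14 April 2005.
Terminal disclaimer: MR-877689 expires on the earlier of 27 July 2004 and 14 April 2005.

2004-07-27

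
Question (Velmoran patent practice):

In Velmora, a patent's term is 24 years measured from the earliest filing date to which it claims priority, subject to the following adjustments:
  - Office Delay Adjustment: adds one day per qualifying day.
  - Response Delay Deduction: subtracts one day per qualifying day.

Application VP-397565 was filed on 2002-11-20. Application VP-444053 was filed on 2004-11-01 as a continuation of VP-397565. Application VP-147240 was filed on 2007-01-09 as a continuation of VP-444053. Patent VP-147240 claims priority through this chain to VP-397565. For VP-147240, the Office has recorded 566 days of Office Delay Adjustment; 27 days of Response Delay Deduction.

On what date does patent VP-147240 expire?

Earliest priority filing: 20 November 2002.
Base term: 20 November 2002 + 24 years → 20 November 2026.
Office Delay Adjustment: +566 days → 8 June 2028.
Response Delay Deduction: −27 days → 12 May 2028.

2028-05-12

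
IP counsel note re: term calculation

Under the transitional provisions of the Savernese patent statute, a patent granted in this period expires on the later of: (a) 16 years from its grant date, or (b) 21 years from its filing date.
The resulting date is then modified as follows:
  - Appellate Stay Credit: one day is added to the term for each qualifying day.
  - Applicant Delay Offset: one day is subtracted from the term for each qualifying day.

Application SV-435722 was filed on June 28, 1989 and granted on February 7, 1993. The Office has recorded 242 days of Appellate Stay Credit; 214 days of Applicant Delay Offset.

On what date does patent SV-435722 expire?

(a) grant + 16 years → 7 February 2009.
(b) filing + 21 years → 28 June 2010.
Later of the two: 28 June 2010.
Appellate Stay Credit: +242 days → 25 February 2011.
Applicant Delay Offset: −214 days → 26 July 2010.

2010-07-26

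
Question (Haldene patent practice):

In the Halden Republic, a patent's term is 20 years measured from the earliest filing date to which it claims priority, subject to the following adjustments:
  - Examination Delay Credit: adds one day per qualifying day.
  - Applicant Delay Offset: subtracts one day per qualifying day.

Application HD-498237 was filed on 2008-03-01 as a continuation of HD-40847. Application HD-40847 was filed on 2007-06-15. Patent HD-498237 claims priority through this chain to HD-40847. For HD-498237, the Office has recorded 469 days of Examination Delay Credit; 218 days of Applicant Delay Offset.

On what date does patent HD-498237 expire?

February 21, 2028

Earliest priority filing: 15 June 2007.
Base term: 15 June 2007 + 20 years → 15 June 2027.
Examination Delay Credit: +469 days → 26 September 2028.
Applicant Delay Offset: −218 days → 21 February 2028.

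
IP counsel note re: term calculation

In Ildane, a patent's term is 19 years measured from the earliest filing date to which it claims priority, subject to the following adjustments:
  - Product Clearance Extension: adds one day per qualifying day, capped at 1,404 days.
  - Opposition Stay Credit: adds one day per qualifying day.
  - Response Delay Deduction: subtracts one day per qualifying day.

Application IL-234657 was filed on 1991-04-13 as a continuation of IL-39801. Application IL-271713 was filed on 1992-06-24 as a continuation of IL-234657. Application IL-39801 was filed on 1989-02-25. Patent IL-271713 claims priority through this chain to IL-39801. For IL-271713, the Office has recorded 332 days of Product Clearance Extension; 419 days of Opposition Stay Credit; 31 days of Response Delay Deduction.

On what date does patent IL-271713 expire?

Earliest priority filing: 25 February 1989.
Base term: 25 February 1989 + 19 years → 25 February 2008.
Product Clearance Extension: 332 days (within the 1404-day cap) → +332 days → 22 January 2009.
Opposition Stay Credit: +419 days → 17 March 2010.
Response Delay Deduction: −31 days → 14 February 2010.

2010-02-14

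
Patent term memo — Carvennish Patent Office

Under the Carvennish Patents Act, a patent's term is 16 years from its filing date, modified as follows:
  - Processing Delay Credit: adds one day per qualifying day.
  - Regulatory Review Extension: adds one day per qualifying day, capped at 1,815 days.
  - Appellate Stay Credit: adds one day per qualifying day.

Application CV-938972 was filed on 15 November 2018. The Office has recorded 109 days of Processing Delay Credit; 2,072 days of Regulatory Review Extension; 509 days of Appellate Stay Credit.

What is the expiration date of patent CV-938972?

July 14, 2041

Base term: filing date + 16 years → 15 November 2034.
Processing Delay Credit: +109 days → 4 March 2035.
Regulatory Review Extension: 2072 days claimed exceeds the 1815-day cap, so +1815 days → 21 February 2040.
Appellate Stay Credit: +509 days → 14 July 2041.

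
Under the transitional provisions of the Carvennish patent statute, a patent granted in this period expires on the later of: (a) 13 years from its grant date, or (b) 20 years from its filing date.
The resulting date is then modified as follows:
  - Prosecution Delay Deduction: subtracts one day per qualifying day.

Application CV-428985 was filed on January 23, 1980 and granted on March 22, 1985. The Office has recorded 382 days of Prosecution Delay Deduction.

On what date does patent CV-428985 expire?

1999-01-06

(a) grant + 13 years → 22 March 1998.
(b) filing + 20 years → 23 January 2000.
Later of the two: 23 January 2000.
Prosecution Delay Deduction: −382 days → 6 January 1999.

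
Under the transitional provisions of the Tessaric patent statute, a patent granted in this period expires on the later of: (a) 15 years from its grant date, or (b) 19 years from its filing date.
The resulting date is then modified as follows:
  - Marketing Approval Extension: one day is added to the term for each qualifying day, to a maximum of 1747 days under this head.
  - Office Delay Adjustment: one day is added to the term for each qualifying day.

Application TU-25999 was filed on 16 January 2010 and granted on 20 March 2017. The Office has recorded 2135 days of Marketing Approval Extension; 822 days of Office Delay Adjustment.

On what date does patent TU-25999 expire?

(a) grant + 15 years → 20 March 2032.
(b) filing + 19 years → 16 January 2029.
Later of the two: 20 March 2032.
Marketing Approval Extension: 2135 days claimed exceeds the 1747-day cap, so +1747 days → 31 December 2036.
Office Delay Adjustment: +822 days → 2 April 2039.

April 2, 2039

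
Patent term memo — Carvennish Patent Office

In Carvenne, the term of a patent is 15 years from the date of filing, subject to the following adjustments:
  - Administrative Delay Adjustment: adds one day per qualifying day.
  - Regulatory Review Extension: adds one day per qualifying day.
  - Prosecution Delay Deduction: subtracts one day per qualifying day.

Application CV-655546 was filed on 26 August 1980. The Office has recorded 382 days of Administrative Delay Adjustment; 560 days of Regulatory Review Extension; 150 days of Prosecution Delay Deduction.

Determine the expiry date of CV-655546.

Base term: filing date + 15 years → 26 August 1995.
Administrative Delay Adjustment: +382 days → 11 September 1996.
Regulatory Review Extension: +560 days → 25 March 1998.
Prosecution Delay Deduction: −150 days → 26 October 1997.

October 26, 1997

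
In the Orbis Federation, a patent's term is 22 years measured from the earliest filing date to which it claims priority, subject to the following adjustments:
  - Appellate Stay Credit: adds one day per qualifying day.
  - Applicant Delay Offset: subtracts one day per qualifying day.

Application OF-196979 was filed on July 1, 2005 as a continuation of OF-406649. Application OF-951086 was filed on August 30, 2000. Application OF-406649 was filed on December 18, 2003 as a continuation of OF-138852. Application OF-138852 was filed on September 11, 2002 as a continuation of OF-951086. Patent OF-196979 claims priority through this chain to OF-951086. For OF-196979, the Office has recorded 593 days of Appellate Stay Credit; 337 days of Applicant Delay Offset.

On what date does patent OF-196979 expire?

Earliest priority filing: 30 August 2000.
Base term: 30 August 2000 + 22 years → 30 August 2022.
Appellate Stay Credit: +593 days → 14 April 2024.
Applicant Delay Offset: −337 days → 13 May 2023.

May 13, 2023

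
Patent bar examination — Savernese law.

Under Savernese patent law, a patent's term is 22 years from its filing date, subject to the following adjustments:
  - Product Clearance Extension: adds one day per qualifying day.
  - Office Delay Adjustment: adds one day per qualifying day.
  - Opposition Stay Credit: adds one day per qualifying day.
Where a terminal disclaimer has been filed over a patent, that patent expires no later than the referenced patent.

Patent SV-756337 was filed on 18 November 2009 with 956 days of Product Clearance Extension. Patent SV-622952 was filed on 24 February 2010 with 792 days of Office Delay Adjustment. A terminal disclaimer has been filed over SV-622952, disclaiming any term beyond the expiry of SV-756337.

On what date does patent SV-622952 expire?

Natural term of SV-622952:
  Base: filing + 22 years → 24 February 2032.
  Office Delay Adjustment: +792 days → 26 April 2034.
Expiry of referenced patent SV-756337:
  Base: filing + 22 years → 18 November 2031.
  Product Clearance Extension: +956 days → 1 July 2034.
Terminal disclaimer: SV-622952 expires on the earlier of 26 April 2034 and 1 July 2034.

2034-04-26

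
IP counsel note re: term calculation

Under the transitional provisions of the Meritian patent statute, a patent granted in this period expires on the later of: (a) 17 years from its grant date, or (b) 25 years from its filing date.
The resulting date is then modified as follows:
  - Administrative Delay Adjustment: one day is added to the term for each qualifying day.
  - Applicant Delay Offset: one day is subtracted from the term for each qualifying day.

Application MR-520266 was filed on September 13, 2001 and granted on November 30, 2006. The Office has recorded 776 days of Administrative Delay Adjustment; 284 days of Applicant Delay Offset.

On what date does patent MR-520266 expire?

(a) grant + 17 years → 30 November 2023.
(b) filing + 25 years → 13 September 2026.
Later of the two: 13 September 2026.
Administrative Delay Adjustment: +776 days → 28 October 2028.
Applicant Delay Offset: −284 days → 18 January 2028.

January 18, 2028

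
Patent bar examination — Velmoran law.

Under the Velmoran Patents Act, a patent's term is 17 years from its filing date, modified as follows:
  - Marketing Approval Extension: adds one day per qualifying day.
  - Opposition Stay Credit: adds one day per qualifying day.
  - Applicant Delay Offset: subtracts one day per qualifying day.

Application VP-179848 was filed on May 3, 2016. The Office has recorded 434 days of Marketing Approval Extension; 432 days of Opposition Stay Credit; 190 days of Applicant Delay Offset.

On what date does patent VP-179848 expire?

2035-03-10

Base term: filing date + 17 years → 3 May 2033.
Marketing Approval Extension: +434 days → 11 July 2034.
Opposition Stay Credit: +432 days → 16 September 2035.
Applicant Delay Offset: −190 days → 10 March 2035.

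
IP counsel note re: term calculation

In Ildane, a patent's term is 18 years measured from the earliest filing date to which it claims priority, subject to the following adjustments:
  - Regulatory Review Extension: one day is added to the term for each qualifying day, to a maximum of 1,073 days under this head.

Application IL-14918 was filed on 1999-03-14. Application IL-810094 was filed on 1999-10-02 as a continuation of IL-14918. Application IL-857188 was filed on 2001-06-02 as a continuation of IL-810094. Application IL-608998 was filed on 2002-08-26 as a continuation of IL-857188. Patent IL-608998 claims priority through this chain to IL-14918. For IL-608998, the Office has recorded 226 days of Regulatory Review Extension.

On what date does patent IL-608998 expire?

Earliest priority filing: 14 March 1999.
Base term: 14 March 1999 + 18 years → 14 March 2017.
Regulatory Review Extension: 226 days (within the 1073-day cap) → +226 days → 26 October 2017.

October 26, 2017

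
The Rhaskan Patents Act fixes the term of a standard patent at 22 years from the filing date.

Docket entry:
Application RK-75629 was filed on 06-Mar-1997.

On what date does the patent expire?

Filing date + 22 years → 6 March 2019.

March 6, 2019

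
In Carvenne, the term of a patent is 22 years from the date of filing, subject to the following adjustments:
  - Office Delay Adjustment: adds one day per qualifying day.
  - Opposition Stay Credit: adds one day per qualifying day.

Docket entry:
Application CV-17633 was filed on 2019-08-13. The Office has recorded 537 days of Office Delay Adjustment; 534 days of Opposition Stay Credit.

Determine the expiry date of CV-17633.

July 19, 2044

Base term: filing date + 22 years → 13 August 2041.
Office Delay Adjustment: +537 days → 1 February 2043.
Opposition Stay Credit: +534 days → 19 July 2044.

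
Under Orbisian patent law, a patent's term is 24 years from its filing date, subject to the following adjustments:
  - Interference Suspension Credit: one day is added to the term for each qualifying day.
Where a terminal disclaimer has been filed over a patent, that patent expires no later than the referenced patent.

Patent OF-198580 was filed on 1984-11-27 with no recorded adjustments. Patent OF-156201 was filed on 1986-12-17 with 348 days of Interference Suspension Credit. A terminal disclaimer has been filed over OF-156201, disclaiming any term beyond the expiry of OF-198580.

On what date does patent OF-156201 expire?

Natural term of OF-156201:
  Base: filing + 24 years → 17 December 2010.
  Interference Suspension Credit: +348 days → 30 November 2011.
Expiry of referenced patent OF-198580:
  Base: filing + 24 years → 27 November 2008.
Terminal disclaimer: OF-156201 expires on the earlier of 30 November 2011 and 27 November 2008.

November 27, 2008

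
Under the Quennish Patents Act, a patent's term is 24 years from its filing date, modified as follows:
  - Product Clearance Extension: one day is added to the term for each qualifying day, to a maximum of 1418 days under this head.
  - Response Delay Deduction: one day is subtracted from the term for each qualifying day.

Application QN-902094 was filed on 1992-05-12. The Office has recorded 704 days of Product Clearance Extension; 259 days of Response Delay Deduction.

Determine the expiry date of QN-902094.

Base term: filing date + 24 years → 12 May 2016.
Product Clearance Extension: 704 days (within the 1418-day cap) → +704 days → 16 April 2018.
Response Delay Deduction: −259 days → 31 July 2017.

2017-07-31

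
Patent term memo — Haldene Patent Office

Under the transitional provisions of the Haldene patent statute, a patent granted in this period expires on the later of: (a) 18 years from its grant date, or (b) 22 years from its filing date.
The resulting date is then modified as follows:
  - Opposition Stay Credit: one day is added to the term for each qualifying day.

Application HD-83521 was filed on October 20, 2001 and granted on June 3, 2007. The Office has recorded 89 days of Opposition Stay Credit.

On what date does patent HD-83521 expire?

August 31, 2025

(a) grant + 18 years → 3 June 2025.
(b) filing + 22 years → 20 October 2023.
Later of the two: 3 June 2025.
Opposition Stay Credit: +89 days → 31 August 2025.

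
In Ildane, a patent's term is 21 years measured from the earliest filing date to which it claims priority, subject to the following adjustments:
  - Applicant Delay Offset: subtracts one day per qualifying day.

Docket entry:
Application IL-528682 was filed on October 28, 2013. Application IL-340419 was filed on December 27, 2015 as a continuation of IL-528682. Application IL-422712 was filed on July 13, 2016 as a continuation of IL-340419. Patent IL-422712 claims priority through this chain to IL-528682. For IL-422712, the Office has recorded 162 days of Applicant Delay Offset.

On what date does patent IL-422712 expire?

Earliest priority filing: 28 October 2013.
Base term: 28 October 2013 + 21 years → 28 October 2034.
Applicant Delay Offset: −162 days → 19 May 2034.

May 19, 2034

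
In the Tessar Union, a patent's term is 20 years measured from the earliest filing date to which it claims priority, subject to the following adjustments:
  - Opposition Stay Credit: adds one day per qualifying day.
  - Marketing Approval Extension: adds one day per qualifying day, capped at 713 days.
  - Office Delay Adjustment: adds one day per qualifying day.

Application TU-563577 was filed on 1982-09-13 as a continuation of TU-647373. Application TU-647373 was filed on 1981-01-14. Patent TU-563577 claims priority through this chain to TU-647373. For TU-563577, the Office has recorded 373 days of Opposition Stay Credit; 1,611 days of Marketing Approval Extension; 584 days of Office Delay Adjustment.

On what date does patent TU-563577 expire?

Earliest priority filing: 14 January 1981.
Base term: 14 January 1981 + 20 years → 14 January 2001.
Opposition Stay Credit: +373 days → 22 January 2002.
Marketing Approval Extension: 1611 days claimed exceeds the 713-day cap, so +713 days → 5 January 2004.
Office Delay Adjustment: +584 days → 11 August 2005.

August 11, 2005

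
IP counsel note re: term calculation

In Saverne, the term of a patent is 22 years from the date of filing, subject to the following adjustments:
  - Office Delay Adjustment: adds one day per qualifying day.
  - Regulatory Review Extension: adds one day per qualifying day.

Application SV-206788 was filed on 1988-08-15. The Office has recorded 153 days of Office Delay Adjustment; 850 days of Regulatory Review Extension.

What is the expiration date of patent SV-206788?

May 14, 2013

Base term: filing date + 22 years → 15 August 2010.
Office Delay Adjustment: +153 days → 15 January 2011.
Regulatory Review Extension: +850 days → 14 May 2013.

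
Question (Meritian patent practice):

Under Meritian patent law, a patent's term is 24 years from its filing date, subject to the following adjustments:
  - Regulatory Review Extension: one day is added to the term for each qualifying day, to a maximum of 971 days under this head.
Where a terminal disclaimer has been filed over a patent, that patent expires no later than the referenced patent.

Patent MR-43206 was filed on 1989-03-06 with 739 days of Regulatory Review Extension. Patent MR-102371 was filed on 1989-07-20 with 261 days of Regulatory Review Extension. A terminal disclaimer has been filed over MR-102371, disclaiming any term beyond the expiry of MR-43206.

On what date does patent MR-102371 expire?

April 7, 2014

Natural term of MR-102371:
  Base: filing + 24 years → 20 July 2013.
  Regulatory Review Extension: 261 days (within the 971-day cap) → +261 days → 7 April 2014.
Expiry of referenced patent MR-43206:
  Base: filing + 24 years → 6 March 2013.
  Regulatory Review Extension: 739 days (within the 971-day cap) → +739 days → 15 March 2015.
Terminal disclaimer: MR-102371 expires on the earlier of 7 April 2014 and 15 March 2015.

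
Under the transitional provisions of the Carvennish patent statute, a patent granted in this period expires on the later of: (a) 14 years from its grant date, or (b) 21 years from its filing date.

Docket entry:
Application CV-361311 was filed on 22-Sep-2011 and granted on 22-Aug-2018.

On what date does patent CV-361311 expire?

(a) grant + 14 years → 22 August 2032.
(b) filing + 21 years → 22 September 2032.
Later of the two: 22 September 2032.

2032-09-22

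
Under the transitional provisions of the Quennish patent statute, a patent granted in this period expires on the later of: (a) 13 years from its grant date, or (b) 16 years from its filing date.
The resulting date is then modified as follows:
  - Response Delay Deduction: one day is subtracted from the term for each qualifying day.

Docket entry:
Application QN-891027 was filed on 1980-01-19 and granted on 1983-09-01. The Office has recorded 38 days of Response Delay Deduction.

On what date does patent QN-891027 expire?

July 25, 1996

(a) grant + 13 years → 1 September 1996.
(b) filing + 16 years → 19 January 1996.
Later of the two: 1 September 1996.
Response Delay Deduction: −38 days → 25 July 1996.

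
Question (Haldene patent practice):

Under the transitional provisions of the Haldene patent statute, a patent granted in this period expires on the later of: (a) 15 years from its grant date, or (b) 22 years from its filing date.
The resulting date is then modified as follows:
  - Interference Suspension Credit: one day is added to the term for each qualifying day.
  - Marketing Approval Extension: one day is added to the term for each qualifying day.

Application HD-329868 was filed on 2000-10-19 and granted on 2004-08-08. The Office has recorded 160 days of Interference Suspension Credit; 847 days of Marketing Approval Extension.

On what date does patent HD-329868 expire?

(a) grant + 15 years → 8 August 2019.
(b) filing + 22 years → 19 October 2022.
Later of the two: 19 October 2022.
Interference Suspension Credit: +160 days → 28 March 2023.
Marketing Approval Extension: +847 days → 22 July 2025.

July 22, 2025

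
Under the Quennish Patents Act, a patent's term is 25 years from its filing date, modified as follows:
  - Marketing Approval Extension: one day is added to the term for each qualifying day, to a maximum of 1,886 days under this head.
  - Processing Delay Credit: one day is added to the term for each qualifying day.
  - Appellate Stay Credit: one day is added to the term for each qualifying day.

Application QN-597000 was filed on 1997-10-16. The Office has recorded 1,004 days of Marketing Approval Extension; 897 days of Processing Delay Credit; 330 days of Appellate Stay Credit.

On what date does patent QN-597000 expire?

Base term: filing date + 25 years → 16 October 2022.
Marketing Approval Extension: 1004 days (within the 1886-day cap) → +1004 days → 16 July 2025.
Processing Delay Credit: +897 days → 30 December 2027.
Appellate Stay Credit: +330 days → 24 November 2028.

2028-11-24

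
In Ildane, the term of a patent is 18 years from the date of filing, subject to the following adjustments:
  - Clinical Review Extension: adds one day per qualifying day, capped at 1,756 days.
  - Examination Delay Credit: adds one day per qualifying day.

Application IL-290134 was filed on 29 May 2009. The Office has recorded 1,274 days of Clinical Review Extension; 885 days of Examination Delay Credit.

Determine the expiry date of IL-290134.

2033-04-26

Base term: filing date + 18 years → 29 May 2027.
Clinical Review Extension: 1274 days (within the 1756-day cap) → +1274 days → 23 November 2030.
Examination Delay Credit: +885 days → 26 April 2033.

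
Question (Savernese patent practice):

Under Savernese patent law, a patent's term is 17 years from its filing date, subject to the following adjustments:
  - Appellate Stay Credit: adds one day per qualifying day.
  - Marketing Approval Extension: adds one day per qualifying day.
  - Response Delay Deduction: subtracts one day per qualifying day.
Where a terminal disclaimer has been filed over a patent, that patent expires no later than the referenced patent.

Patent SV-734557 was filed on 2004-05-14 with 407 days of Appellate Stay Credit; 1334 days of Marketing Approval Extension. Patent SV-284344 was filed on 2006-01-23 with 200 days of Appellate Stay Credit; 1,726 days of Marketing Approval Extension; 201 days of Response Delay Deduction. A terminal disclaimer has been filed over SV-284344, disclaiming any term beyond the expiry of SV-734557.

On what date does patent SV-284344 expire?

February 18, 2026

Natural term of SV-284344:
  Base: filing + 17 years → 23 January 2023.
  Appellate Stay Credit: +200 days → 11 August 2023.
  Marketing Approval Extension: +1726 days → 2 May 2028.
  Response Delay Deduction: −201 days → 14 October 2027.
Expiry of referenced patent SV-734557:
  Base: filing + 17 years → 14 May 2021.
  Appellate Stay Credit: +407 days → 25 June 2022.
  Marketing Approval Extension: +1334 days → 18 February 2026.
Terminal disclaimer: SV-284344 expires on the earlier of 14 October 2027 and 18 February 2026.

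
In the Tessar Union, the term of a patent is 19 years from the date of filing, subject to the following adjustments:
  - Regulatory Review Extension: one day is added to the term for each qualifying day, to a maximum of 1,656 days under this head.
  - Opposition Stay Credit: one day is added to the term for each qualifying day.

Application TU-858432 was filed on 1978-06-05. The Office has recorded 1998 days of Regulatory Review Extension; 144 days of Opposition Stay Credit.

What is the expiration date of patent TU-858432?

May 10, 2002

Base term: filing date + 19 years → 5 June 1997.
Regulatory Review Extension: 1998 days claimed exceeds the 1656-day cap, so +1656 days → 17 December 2001.
Opposition Stay Credit: +144 days → 10 May 2002.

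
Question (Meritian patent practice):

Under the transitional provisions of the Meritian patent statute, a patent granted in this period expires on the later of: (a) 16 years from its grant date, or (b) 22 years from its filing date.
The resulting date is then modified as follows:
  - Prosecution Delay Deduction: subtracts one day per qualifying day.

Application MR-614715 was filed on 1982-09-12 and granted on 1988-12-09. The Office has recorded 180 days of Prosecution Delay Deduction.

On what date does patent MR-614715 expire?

2004-06-12

(a) grant + 16 years → 9 December 2004.
(b) filing + 22 years → 12 September 2004.
Later of the two: 9 December 2004.
Prosecution Delay Deduction: −180 days → 12 June 2004.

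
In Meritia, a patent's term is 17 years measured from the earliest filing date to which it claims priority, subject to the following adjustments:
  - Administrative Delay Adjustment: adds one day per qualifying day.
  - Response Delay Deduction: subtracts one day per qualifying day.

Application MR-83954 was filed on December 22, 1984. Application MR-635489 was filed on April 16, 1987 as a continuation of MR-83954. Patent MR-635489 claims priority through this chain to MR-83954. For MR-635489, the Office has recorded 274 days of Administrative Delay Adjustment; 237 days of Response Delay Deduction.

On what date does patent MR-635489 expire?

Earliest priority filing: 22 December 1984.
Base term: 22 December 1984 + 17 years → 22 December 2001.
Administrative Delay Adjustment: +274 days → 22 September 2002.
Response Delay Deduction: −237 days → 28 January 2002.

2002-01-28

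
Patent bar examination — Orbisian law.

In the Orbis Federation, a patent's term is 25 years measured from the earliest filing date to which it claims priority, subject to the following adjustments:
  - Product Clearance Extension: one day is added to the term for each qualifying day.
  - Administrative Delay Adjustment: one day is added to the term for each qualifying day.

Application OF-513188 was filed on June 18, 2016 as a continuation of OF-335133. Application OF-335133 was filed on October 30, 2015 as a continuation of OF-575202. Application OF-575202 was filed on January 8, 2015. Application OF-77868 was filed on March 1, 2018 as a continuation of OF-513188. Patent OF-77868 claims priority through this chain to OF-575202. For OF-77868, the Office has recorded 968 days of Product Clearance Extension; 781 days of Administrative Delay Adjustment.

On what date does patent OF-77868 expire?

Earliest priority filing: 8 January 2015.
Base term: 8 January 2015 + 25 years → 8 January 2040.
Product Clearance Extension: +968 days → 2 September 2042.
Administrative Delay Adjustment: +781 days → 22 October 2044.

October 22, 2044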